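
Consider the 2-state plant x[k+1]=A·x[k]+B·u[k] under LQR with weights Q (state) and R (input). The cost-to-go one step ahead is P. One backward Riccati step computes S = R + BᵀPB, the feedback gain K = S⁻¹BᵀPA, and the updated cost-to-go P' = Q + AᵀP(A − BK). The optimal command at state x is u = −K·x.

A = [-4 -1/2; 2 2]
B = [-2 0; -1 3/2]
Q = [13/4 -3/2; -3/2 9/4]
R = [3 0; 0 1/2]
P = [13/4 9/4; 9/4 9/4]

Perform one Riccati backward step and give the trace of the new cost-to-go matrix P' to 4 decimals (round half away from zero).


13.3889

BᵀP = [-8.7500 -6.7500; 3.3750 3.3750]
S = R + BᵀPB = [3 0; 0 1/2] + [24.2500 -10.1250; -10.1250 5.0625] = [27.2500 -10.1250; -10.1250 5.5625]
BᵀPA = [21.5000 -9.1250; -6.7500 5.0625]
K = S⁻¹·BᵀPA = [1.0446 0.0102; 0.6879 0.9287]
A−BK = [-1.9108 -0.4796; 2.0127 0.6172]
AᵀP(A−BK) = [7.1847 1.2994; 1.2994 0.7041]
P' = Q + AᵀP(A−BK) = [10.4347 -0.2006; -0.2006 2.9541]
tr(P') = 13.3889


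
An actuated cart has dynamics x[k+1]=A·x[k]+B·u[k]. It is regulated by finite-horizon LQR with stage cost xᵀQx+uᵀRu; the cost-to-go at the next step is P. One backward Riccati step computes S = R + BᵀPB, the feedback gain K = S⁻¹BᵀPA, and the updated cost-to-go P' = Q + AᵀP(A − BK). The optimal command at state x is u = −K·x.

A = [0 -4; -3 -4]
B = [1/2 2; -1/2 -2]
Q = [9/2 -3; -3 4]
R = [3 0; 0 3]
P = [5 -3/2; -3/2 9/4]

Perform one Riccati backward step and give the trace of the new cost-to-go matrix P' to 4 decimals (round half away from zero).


BᵀP = [3.2500 -1.8750; 13.0000 -7.5000]
S = R + BᵀPB = [3 0; 0 3] + [2.5625 10.2500; 10.2500 41.0000] = [5.5625 10.2500; 10.2500 44.0000]
BᵀPA = [5.6250 -5.5000; 22.5000 -22.0000]
K = S⁻¹·BᵀPA = [0.1208 -0.1181; 0.4832 -0.4725]
A−BK = [-1.0268 -2.9960; -1.9732 -5.0040]
AᵀP(A−BK) = [8.6980 20.2953; 20.2953 56.9557]
P' = Q + AᵀP(A−BK) = [13.1980 17.2953; 17.2953 60.9557]
tr(P') = 74.1537

74.1537


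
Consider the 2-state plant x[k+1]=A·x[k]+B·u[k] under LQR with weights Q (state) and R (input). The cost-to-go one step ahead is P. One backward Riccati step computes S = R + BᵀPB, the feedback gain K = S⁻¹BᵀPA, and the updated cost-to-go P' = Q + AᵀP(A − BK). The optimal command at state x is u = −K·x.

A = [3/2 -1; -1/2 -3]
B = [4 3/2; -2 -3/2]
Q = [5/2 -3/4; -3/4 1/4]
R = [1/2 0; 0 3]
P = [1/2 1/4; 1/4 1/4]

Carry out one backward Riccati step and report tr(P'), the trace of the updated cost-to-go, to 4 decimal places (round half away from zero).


BᵀP = [1.5000 0.5000; 0.3750 0.0000]
S = R + BᵀPB = [1/2 0; 0 3] + [5.0000 1.5000; 1.5000 0.5625] = [5.5000 1.5000; 1.5000 3.5625]
BᵀPA = [2.0000 -3.0000; 0.5625 -0.3750]
K = S⁻¹·BᵀPA = [0.3622 -0.5838; 0.0054 0.1405]
A−BK = [0.0432 1.1243; 0.2324 -3.9568]
AᵀP(A−BK) = [0.0851 -0.2865; -0.2865 2.5514]
P' = Q + AᵀP(A−BK) = [2.5851 -1.0365; -1.0365 2.8014]
tr(P') = 5.3865

5.3865


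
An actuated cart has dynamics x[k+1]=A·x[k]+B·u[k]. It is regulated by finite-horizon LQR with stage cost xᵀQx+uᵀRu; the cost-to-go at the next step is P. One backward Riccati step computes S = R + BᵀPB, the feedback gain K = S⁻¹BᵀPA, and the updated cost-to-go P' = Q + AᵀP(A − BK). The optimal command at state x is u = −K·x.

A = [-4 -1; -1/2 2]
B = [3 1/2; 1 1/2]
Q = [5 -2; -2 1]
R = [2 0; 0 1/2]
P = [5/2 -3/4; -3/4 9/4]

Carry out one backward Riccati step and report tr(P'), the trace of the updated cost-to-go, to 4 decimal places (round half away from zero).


BᵀP = [6.7500 0.0000; 0.8750 0.7500]
S = R + BᵀPB = [2 0; 0 1/2] + [20.2500 3.3750; 3.3750 0.8125] = [22.2500 3.3750; 3.3750 1.3125]
BᵀPA = [-27.0000 -6.7500; -3.8750 0.6250]
K = S⁻¹·BᵀPA = [-1.2553 -0.6158; 0.2754 2.0596]
A−BK = [-0.3719 -0.1825; 0.6175 1.5860]
AᵀP(A−BK) = [4.7377 4.7298; 4.7298 9.0561]
P' = Q + AᵀP(A−BK) = [9.7377 2.7298; 2.7298 10.0561]
tr(P') = 19.7939

19.7939


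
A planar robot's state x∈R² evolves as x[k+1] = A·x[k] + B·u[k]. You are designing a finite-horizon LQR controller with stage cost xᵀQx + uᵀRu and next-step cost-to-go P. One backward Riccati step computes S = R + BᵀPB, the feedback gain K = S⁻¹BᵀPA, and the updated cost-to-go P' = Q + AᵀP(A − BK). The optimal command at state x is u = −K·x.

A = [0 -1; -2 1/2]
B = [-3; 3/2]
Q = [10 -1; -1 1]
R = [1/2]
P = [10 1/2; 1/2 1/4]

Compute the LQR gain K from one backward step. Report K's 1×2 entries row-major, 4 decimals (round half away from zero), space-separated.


0.0260 0.3314

BᵀP = [-29.2500 -1.1250]
S = R + BᵀPB = [1/2] + [86.0625] = [86.5625]
BᵀPA = [2.2500 28.6875]
K = S⁻¹·BᵀPA = [0.0260 0.3314]
A−BK = [0.0780 -0.0058; -2.0390 0.0029]
AᵀP(A−BK) = [0.9415 0.0043; 0.0043 0.0552]
P' = Q + AᵀP(A−BK) = [10.9415 -0.9957; -0.9957 1.0552]
tr(P') = 11.9968


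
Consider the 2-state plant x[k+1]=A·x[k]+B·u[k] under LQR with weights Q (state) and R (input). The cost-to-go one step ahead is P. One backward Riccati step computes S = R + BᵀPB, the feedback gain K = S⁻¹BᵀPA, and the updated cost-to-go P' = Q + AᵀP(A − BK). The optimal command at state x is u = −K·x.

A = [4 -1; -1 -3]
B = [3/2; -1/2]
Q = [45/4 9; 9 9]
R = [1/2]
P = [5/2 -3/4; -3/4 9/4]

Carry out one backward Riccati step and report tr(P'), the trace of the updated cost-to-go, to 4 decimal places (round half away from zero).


BᵀP = [4.1250 -2.2500]
S = R + BᵀPB = [1/2] + [7.3125] = [7.8125]
BᵀPA = [18.7500 2.6250]
K = S⁻¹·BᵀPA = [2.4000 0.3360]
A−BK = [0.4000 -1.5040; 0.2000 -2.8320]
AᵀP(A−BK) = [3.2500 -1.3000; -1.3000 17.3680]
P' = Q + AᵀP(A−BK) = [14.5000 7.7000; 7.7000 26.3680]
tr(P') = 40.8680

40.8680


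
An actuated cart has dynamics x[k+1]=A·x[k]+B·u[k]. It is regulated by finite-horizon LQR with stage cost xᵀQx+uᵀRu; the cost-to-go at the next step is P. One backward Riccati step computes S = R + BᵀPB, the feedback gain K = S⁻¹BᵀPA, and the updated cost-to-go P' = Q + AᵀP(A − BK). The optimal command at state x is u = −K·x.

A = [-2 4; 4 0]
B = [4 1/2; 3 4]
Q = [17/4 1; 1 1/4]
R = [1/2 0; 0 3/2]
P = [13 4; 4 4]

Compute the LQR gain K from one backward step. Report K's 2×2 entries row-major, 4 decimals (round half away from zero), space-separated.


BᵀP = [64.0000 28.0000; 22.5000 18.0000]
S = R + BᵀPB = [1/2 0; 0 3/2] + [340.0000 144.0000; 144.0000 83.2500] = [340.5000 144.0000; 144.0000 84.7500]
BᵀPA = [-16.0000 256.0000; 27.0000 90.0000]
K = S⁻¹·BᵀPA = [-0.6457 1.0757; 1.4157 -0.7658]
A−BK = [-0.1250 0.0802; 0.2743 -0.1640]
AᵀP(A−BK) = [3.4446 -2.1137; -2.1137 1.5441]
P' = Q + AᵀP(A−BK) = [7.6946 -1.1137; -1.1137 1.7941]
tr(P') = 9.4887

-0.6457 1.0757 1.4157 -0.7658


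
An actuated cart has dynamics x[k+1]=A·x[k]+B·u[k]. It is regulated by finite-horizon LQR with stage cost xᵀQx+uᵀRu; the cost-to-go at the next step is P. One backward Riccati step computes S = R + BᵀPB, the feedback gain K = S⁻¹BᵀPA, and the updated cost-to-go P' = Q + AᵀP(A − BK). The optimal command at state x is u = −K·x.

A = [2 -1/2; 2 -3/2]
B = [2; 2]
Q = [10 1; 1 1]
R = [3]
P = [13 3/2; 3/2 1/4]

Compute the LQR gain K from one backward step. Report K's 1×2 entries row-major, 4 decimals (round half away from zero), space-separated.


0.9559 -0.2904

BᵀP = [29.0000 3.5000]
S = R + BᵀPB = [3] + [65.0000] = [68.0000]
BᵀPA = [65.0000 -19.7500]
K = S⁻¹·BᵀPA = [0.9559 -0.2904]
A−BK = [0.0882 0.0809; 0.0882 -0.9191]
AᵀP(A−BK) = [2.8676 -0.8713; -0.8713 0.3263]
P' = Q + AᵀP(A−BK) = [12.8676 0.1287; 0.1287 1.3263]
tr(P') = 14.1939


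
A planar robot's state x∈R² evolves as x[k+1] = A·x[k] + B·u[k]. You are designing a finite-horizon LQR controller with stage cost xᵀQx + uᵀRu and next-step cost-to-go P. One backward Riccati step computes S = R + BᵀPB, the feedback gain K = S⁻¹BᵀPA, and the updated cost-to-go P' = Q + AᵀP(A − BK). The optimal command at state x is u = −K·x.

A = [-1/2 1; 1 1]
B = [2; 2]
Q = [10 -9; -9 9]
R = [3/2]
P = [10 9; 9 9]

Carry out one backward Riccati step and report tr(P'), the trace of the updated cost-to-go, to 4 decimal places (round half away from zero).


BᵀP = [38.0000 36.0000]
S = R + BᵀPB = [3/2] + [148.0000] = [149.5000]
BᵀPA = [17.0000 74.0000]
K = S⁻¹·BᵀPA = [0.1137 0.4950]
A−BK = [-0.7274 0.0100; 0.7726 0.0100]
AᵀP(A−BK) = [0.5669 0.0853; 0.0853 0.3712]
P' = Q + AᵀP(A−BK) = [10.5669 -8.9147; -8.9147 9.3712]
tr(P') = 19.9381

19.9381


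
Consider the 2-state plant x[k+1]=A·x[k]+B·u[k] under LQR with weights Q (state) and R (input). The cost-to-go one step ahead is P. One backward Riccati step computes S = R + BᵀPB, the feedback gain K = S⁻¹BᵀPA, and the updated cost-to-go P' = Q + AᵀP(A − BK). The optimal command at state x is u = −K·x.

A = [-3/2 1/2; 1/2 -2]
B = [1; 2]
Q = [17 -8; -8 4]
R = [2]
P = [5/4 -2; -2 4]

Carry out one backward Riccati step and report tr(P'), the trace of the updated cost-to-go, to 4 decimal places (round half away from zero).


BᵀP = [-2.7500 6.0000]
S = R + BᵀPB = [2] + [9.2500] = [11.2500]
BᵀPA = [7.1250 -13.3750]
K = S⁻¹·BᵀPA = [0.6333 -1.1889]
A−BK = [-2.1333 1.6889; -0.7667 0.3778]
AᵀP(A−BK) = [2.3000 -2.9667; -2.9667 4.4111]
P' = Q + AᵀP(A−BK) = [19.3000 -10.9667; -10.9667 8.4111]
tr(P') = 27.7111

27.7111


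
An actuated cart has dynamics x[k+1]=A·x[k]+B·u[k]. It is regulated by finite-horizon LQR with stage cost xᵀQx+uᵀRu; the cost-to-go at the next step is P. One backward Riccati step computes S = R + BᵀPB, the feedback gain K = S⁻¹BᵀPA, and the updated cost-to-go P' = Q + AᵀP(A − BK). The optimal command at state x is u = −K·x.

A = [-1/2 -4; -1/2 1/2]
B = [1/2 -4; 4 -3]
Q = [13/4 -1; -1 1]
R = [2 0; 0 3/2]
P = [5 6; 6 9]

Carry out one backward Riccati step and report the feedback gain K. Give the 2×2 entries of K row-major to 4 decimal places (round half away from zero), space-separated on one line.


BᵀP = [26.5000 39.0000; -38.0000 -51.0000]
S = R + BᵀPB = [2 0; 0 3/2] + [169.2500 -223.0000; -223.0000 305.0000] = [171.2500 -223.0000; -223.0000 306.5000]
BᵀPA = [-32.7500 -86.5000; 44.5000 126.5000]
K = S⁻¹·BᵀPA = [-0.0415 0.6151; 0.1150 0.8603]
A−BK = [-0.0192 -0.8664; 0.0109 0.6203]
AᵀP(A−BK) = [0.0237 0.1133; 0.1133 2.6340]
P' = Q + AᵀP(A−BK) = [3.2737 -0.8867; -0.8867 3.6340]
tr(P') = 6.9077

-0.0415 0.6151 0.1150 0.8603


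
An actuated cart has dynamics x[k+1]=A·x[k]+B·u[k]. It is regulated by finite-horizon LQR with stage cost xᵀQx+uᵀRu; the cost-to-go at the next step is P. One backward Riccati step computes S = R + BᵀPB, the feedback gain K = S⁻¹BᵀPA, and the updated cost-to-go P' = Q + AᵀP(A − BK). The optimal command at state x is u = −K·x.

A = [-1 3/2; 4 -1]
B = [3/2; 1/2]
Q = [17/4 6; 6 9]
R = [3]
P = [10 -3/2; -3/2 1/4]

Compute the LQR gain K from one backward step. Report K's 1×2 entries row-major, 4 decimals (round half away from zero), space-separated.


BᵀP = [14.2500 -2.1250]
S = R + BᵀPB = [3] + [20.3125] = [23.3125]
BᵀPA = [-22.7500 23.5000]
K = S⁻¹·BᵀPA = [-0.9759 1.0080]
A−BK = [0.4638 -0.0121; 4.4879 -1.5040]
AᵀP(A−BK) = [3.7989 -3.5670; -3.5670 3.5610]
P' = Q + AᵀP(A−BK) = [8.0489 2.4330; 2.4330 12.5610]
tr(P') = 20.6099

-0.9759 1.0080


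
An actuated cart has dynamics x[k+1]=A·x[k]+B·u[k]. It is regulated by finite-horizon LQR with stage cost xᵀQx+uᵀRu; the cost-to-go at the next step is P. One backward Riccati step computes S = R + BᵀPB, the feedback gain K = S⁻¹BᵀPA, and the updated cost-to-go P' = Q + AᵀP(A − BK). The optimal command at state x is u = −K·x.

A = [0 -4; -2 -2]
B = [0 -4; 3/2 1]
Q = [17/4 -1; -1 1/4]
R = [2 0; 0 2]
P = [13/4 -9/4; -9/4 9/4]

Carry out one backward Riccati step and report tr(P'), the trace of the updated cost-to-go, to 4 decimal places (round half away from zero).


9.6497

BᵀP = [-3.3750 3.3750; -15.2500 11.2500]
S = R + BᵀPB = [2 0; 0 2] + [5.0625 16.8750; 16.8750 72.2500] = [7.0625 16.8750; 16.8750 74.2500]
BᵀPA = [-6.7500 6.7500; -22.5000 38.5000]
K = S⁻¹·BᵀPA = [-0.5070 -0.6197; -0.1878 0.6594]
A−BK = [-0.7512 -1.3625; -1.0516 -1.7298]
AᵀP(A−BK) = [1.3521 1.6526; 1.6526 3.7976]
P' = Q + AᵀP(A−BK) = [5.6021 0.6526; 0.6526 4.0476]
tr(P') = 9.6497


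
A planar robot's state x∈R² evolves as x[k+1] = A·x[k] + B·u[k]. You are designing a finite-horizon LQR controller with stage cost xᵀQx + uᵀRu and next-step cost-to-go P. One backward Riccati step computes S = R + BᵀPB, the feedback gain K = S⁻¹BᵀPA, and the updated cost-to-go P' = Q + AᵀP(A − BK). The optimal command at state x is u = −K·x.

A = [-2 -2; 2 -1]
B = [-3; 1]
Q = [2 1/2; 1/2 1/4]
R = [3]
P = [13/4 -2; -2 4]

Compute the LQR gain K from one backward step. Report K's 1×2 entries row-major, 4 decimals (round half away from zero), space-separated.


BᵀP = [-11.7500 10.0000]
S = R + BᵀPB = [3] + [45.2500] = [48.2500]
BᵀPA = [43.5000 13.5000]
K = S⁻¹·BᵀPA = [0.9016 0.2798]
A−BK = [0.7047 -1.1606; 1.0984 -1.2798]
AᵀP(A−BK) = [5.7824 -3.1710; -3.1710 5.2228]
P' = Q + AᵀP(A−BK) = [7.7824 -2.6710; -2.6710 5.4728]
tr(P') = 13.2552

0.9016 0.2798


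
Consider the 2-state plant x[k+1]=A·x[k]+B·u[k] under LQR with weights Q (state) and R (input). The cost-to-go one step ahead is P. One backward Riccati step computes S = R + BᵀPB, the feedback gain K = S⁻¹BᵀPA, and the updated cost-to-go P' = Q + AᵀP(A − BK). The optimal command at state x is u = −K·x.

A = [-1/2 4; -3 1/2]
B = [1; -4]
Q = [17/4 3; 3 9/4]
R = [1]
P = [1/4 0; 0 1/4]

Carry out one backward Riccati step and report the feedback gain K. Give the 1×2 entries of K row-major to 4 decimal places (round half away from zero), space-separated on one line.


0.5476 0.0952

BᵀP = [0.2500 -1.0000]
S = R + BᵀPB = [1] + [4.2500] = [5.2500]
BᵀPA = [2.8750 0.5000]
K = S⁻¹·BᵀPA = [0.5476 0.0952]
A−BK = [-1.0476 3.9048; -0.8095 0.8810]
AᵀP(A−BK) = [0.7381 -1.1488; -1.1488 4.0149]
P' = Q + AᵀP(A−BK) = [4.9881 1.8512; 1.8512 6.2649]
tr(P') = 11.2530


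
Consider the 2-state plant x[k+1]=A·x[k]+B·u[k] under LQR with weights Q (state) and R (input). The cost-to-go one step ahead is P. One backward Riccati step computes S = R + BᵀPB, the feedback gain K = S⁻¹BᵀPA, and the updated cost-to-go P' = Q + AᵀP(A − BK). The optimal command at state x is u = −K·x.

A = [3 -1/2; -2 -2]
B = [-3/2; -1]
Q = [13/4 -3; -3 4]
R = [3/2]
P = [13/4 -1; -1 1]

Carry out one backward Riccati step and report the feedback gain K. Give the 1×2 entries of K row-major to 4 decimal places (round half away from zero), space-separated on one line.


BᵀP = [-3.8750 0.5000]
S = R + BᵀPB = [3/2] + [5.3125] = [6.8125]
BᵀPA = [-12.6250 0.9375]
K = S⁻¹·BᵀPA = [-1.8532 0.1376]
A−BK = [0.2202 -0.2936; -3.8532 -1.8624]
AᵀP(A−BK) = [21.8532 5.8624; 5.8624 2.6835]
P' = Q + AᵀP(A−BK) = [25.1032 2.8624; 2.8624 6.6835]
tr(P') = 31.7867

-1.8532 0.1376


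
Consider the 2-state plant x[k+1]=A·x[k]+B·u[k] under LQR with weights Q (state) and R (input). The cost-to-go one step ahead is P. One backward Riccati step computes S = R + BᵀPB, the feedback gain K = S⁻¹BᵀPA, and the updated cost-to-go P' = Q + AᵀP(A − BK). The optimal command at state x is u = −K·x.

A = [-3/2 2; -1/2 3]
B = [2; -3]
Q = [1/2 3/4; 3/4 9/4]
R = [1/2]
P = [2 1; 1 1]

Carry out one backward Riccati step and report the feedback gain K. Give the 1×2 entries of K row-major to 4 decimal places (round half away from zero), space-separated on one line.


-0.1818 -0.1818

BᵀP = [1.0000 -1.0000]
S = R + BᵀPB = [1/2] + [5.0000] = [5.5000]
BᵀPA = [-1.0000 -1.0000]
K = S⁻¹·BᵀPA = [-0.1818 -0.1818]
A−BK = [-1.1364 2.3636; -1.0455 2.4545]
AᵀP(A−BK) = [6.0682 -13.1818; -13.1818 28.8182]
P' = Q + AᵀP(A−BK) = [6.5682 -12.4318; -12.4318 31.0682]
tr(P') = 37.6364


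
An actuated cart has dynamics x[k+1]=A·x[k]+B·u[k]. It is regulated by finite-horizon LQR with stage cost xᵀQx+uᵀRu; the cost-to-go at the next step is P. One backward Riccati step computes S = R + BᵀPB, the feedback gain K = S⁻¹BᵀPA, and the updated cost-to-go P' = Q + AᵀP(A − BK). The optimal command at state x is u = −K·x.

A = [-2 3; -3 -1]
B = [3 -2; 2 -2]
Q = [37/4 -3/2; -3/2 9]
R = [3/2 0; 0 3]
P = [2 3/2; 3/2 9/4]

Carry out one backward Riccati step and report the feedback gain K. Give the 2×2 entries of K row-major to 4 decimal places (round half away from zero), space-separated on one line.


BᵀP = [9.0000 9.0000; -7.0000 -7.5000]
S = R + BᵀPB = [3/2 0; 0 3] + [45.0000 -36.0000; -36.0000 29.0000] = [46.5000 -36.0000; -36.0000 32.0000]
BᵀPA = [-45.0000 18.0000; 36.5000 -13.5000]
K = S⁻¹·BᵀPA = [-0.6563 0.4688; 0.4023 0.1055]
A−BK = [0.7734 1.8047; -0.8828 -1.7266]
AᵀP(A−BK) = [2.0332 1.4941; 1.4941 4.2363]
P' = Q + AᵀP(A−BK) = [11.2832 -0.0059; -0.0059 13.2363]
tr(P') = 24.5195

-0.6563 0.4688 0.4023 0.1055


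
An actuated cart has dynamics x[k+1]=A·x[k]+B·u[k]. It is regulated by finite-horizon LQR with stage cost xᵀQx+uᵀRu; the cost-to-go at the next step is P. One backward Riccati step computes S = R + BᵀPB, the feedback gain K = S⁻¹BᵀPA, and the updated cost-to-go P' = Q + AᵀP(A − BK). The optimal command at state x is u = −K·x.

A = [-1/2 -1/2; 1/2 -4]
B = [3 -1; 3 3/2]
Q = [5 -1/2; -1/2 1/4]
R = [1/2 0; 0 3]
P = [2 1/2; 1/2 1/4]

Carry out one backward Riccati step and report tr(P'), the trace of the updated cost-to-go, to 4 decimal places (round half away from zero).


BᵀP = [7.5000 2.2500; -1.2500 -0.1250]
S = R + BᵀPB = [1/2 0; 0 3] + [29.2500 -4.1250; -4.1250 1.0625] = [29.7500 -4.1250; -4.1250 4.0625]
BᵀPA = [-2.6250 -12.7500; 0.5625 1.1250]
K = S⁻¹·BᵀPA = [-0.0803 -0.4541; 0.0569 -0.1842]
A−BK = [-0.2021 0.6782; 0.6557 -2.3614]
AᵀP(A−BK) = [0.0696 -0.2134; -0.2134 0.9173]
P' = Q + AᵀP(A−BK) = [5.0696 -0.7134; -0.7134 1.1673]
tr(P') = 6.2369

6.2369


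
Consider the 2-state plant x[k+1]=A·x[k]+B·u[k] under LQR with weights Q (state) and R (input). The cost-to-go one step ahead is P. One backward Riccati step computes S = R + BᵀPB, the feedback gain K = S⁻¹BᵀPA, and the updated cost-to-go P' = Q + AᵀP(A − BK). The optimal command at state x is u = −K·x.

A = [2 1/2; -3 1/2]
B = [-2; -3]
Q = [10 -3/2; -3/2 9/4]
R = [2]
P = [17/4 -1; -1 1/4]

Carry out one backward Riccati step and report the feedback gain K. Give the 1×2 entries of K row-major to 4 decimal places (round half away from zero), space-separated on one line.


BᵀP = [-5.5000 1.2500]
S = R + BᵀPB = [2] + [7.2500] = [9.2500]
BᵀPA = [-14.7500 -2.1250]
K = S⁻¹·BᵀPA = [-1.5946 -0.2297]
A−BK = [-1.1892 0.0405; -7.7838 -0.1892]
AᵀP(A−BK) = [7.7297 0.9865; 0.9865 0.1368]
P' = Q + AᵀP(A−BK) = [17.7297 -0.5135; -0.5135 2.3868]
tr(P') = 20.1166

-1.5946 -0.2297


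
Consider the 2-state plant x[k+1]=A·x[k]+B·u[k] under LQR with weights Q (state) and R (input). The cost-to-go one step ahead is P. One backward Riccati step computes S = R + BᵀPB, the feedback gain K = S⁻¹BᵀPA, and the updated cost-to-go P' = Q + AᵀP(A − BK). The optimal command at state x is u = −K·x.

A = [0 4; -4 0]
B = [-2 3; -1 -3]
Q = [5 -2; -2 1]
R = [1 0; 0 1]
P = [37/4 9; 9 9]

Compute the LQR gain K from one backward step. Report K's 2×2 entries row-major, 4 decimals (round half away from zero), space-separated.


1.3121 -1.3196 0.6056 0.3140

BᵀP = [-27.5000 -27.0000; 0.7500 0.0000]
S = R + BᵀPB = [1 0; 0 1] + [82.0000 -1.5000; -1.5000 2.2500] = [83.0000 -1.5000; -1.5000 3.2500]
BᵀPA = [108.0000 -110.0000; 0.0000 3.0000]
K = S⁻¹·BᵀPA = [1.3121 -1.3196; 0.6056 0.3140]
A−BK = [0.8075 0.4187; -0.8710 -0.3776]
AᵀP(A−BK) = [2.2879 -1.4804; -1.4804 1.8991]
P' = Q + AᵀP(A−BK) = [7.2879 -3.4804; -3.4804 2.8991]
tr(P') = 10.1869


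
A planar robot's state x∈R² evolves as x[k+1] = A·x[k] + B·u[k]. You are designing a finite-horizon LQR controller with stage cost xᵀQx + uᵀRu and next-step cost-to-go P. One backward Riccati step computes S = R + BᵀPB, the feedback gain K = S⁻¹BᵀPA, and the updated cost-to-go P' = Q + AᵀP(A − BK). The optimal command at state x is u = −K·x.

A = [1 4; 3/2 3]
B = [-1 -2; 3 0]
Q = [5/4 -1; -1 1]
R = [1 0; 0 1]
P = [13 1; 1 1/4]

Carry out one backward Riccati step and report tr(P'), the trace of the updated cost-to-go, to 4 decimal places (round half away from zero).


BᵀP = [-10.0000 -0.2500; -26.0000 -2.0000]
S = R + BᵀPB = [1 0; 0 1] + [9.2500 20.0000; 20.0000 52.0000] = [10.2500 20.0000; 20.0000 53.0000]
BᵀPA = [-10.3750 -40.7500; -29.0000 -110.0000]
K = S⁻¹·BᵀPA = [0.2103 0.2810; -0.6265 -2.1815]
A−BK = [-0.0428 -0.0820; 0.8691 2.1571]
AᵀP(A−BK) = [0.5750 1.7766; 1.7766 5.7347]
P' = Q + AᵀP(A−BK) = [1.8250 0.7766; 0.7766 6.7347]
tr(P') = 8.5598

8.5598


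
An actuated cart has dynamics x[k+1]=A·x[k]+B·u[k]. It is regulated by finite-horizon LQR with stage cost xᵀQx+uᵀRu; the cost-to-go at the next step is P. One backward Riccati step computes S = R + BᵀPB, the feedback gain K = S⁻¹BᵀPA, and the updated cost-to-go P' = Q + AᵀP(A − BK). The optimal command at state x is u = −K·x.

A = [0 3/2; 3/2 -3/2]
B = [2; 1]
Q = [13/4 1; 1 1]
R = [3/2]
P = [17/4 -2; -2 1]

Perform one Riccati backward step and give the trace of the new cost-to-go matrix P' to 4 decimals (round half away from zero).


BᵀP = [6.5000 -3.0000]
S = R + BᵀPB = [3/2] + [10.0000] = [11.5000]
BᵀPA = [-4.5000 14.2500]
K = S⁻¹·BᵀPA = [-0.3913 1.2391]
A−BK = [0.7826 -0.9783; 1.8913 -2.7391]
AᵀP(A−BK) = [0.4891 -1.1739; -1.1739 3.1549]
P' = Q + AᵀP(A−BK) = [3.7391 -0.1739; -0.1739 4.1549]
tr(P') = 7.8940

7.8940


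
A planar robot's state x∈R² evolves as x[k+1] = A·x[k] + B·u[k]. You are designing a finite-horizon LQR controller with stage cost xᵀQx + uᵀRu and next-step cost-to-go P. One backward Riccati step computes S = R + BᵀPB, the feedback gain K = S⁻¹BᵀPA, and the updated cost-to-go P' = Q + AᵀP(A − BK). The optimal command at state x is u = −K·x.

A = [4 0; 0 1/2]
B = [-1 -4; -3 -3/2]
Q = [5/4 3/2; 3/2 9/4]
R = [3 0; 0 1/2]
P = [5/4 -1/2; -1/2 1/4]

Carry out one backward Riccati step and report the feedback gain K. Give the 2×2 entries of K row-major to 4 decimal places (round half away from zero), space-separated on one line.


BᵀP = [0.2500 -0.2500; -4.2500 1.6250]
S = R + BᵀPB = [3 0; 0 1/2] + [0.5000 -0.6250; -0.6250 14.5625] = [3.5000 -0.6250; -0.6250 15.0625]
BᵀPA = [1.0000 -0.1250; -17.0000 0.8125]
K = S⁻¹·BᵀPA = [0.0848 -0.0263; -1.1251 0.0529]
A−BK = [-0.4156 0.1851; -1.4333 0.5004]
AᵀP(A−BK) = [0.7883 -0.0752; -0.0752 0.0163]
P' = Q + AᵀP(A−BK) = [2.0383 1.4248; 1.4248 2.2663]
tr(P') = 4.3046

0.0848 -0.0263 -1.1251 0.0529


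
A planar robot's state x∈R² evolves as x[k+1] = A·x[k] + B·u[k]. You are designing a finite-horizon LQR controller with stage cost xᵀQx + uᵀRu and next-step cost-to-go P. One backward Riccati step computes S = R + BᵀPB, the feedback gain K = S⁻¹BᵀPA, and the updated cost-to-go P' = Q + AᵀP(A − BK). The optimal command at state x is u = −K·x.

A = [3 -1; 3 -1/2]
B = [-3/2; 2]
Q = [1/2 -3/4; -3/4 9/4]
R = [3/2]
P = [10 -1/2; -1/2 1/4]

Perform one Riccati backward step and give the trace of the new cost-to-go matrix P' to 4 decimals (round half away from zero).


BᵀP = [-16.0000 1.2500]
S = R + BᵀPB = [3/2] + [26.5000] = [28.0000]
BᵀPA = [-44.2500 15.3750]
K = S⁻¹·BᵀPA = [-1.5804 0.5491]
A−BK = [0.6295 -0.1763; 6.1607 -1.5982]
AᵀP(A−BK) = [13.3192 -3.8270; -3.8270 1.1200]
P' = Q + AᵀP(A−BK) = [13.8192 -4.5770; -4.5770 3.3700]
tr(P') = 17.1892

17.1892


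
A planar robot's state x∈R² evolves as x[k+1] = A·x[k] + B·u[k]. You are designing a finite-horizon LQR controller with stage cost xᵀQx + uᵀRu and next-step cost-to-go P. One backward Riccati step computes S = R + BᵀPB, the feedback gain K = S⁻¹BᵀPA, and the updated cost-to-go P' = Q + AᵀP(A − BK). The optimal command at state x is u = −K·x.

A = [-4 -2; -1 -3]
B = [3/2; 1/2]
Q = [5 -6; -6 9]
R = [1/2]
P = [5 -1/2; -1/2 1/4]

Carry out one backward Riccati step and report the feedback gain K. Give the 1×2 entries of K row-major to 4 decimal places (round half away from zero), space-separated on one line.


-2.5650 -1.1412

BᵀP = [7.2500 -0.6250]
S = R + BᵀPB = [1/2] + [10.5625] = [11.0625]
BᵀPA = [-28.3750 -12.6250]
K = S⁻¹·BᵀPA = [-2.5650 -1.1412]
A−BK = [-0.1525 -0.2881; 0.2825 -2.4294]
AᵀP(A−BK) = [3.4689 1.3672; 1.3672 1.8418]
P' = Q + AᵀP(A−BK) = [8.4689 -4.6328; -4.6328 10.8418]
tr(P') = 19.3107


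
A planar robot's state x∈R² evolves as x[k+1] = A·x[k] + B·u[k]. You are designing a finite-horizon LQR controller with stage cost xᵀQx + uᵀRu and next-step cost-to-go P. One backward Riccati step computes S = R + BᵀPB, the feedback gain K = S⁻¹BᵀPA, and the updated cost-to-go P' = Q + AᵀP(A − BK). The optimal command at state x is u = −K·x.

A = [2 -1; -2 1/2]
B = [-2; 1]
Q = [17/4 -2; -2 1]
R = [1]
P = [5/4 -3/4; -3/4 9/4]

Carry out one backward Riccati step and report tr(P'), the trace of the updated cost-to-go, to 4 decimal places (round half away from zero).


BᵀP = [-3.2500 3.7500]
S = R + BᵀPB = [1] + [10.2500] = [11.2500]
BᵀPA = [-14.0000 5.1250]
K = S⁻¹·BᵀPA = [-1.2444 0.4556]
A−BK = [-0.4889 -0.0889; -0.7556 0.0444]
AᵀP(A−BK) = [2.5778 -0.6222; -0.6222 0.2278]
P' = Q + AᵀP(A−BK) = [6.8278 -2.6222; -2.6222 1.2278]
tr(P') = 8.0556

8.0556


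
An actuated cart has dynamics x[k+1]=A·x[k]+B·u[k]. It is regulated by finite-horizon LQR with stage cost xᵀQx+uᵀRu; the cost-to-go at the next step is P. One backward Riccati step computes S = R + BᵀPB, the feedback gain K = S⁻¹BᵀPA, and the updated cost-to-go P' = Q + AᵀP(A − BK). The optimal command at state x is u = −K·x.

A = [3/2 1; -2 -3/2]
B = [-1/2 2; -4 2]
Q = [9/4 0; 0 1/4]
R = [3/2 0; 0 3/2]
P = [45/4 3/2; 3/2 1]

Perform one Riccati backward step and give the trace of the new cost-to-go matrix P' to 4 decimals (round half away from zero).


BᵀP = [-11.6250 -4.7500; 25.5000 5.0000]
S = R + BᵀPB = [3/2 0; 0 3/2] + [24.8125 -32.7500; -32.7500 61.0000] = [26.3125 -32.7500; -32.7500 62.5000]
BᵀPA = [-7.9375 -4.5000; 28.2500 18.0000]
K = S⁻¹·BᵀPA = [0.7502 0.5389; 0.8451 0.5704]
A−BK = [0.1849 0.1287; -0.6894 -0.4851]
AᵀP(A−BK) = [2.3930 1.6640; 1.6640 1.1580]
P' = Q + AᵀP(A−BK) = [4.6430 1.6640; 1.6640 1.4080]
tr(P') = 6.0510

6.0510


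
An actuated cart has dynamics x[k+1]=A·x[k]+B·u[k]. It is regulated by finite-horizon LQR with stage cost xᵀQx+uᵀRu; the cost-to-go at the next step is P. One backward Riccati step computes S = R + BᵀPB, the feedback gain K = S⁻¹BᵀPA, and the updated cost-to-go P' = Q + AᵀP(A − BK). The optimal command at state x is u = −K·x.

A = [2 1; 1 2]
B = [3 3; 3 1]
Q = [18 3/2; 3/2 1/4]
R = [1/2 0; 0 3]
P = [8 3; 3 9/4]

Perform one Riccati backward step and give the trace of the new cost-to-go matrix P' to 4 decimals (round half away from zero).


BᵀP = [33.0000 15.7500; 27.0000 11.2500]
S = R + BᵀPB = [1/2 0; 0 3] + [146.2500 114.7500; 114.7500 92.2500] = [146.7500 114.7500; 114.7500 95.2500]
BᵀPA = [81.7500 64.5000; 65.2500 49.5000]
K = S⁻¹·BᵀPA = [0.3693 0.5720; 0.2402 -0.1694]
A−BK = [0.1717 -0.2078; -0.3480 0.4535]
AᵀP(A−BK) = [0.3910 -0.2064; -0.2064 0.4924]
P' = Q + AᵀP(A−BK) = [18.3910 1.2936; 1.2936 0.7424]
tr(P') = 19.1334

19.1334


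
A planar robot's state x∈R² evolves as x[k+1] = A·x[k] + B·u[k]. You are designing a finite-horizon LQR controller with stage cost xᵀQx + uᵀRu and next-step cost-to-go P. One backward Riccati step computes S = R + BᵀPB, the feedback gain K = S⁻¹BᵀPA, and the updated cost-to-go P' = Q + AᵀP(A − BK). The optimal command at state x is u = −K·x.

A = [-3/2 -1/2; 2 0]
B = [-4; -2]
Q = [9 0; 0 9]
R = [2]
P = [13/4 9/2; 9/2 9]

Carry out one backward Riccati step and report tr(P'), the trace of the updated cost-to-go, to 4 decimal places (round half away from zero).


BᵀP = [-22.0000 -36.0000]
S = R + BᵀPB = [2] + [160.0000] = [162.0000]
BᵀPA = [-39.0000 11.0000]
K = S⁻¹·BᵀPA = [-0.2407 0.0679]
A−BK = [-2.4630 -0.2284; 1.5185 0.1358]
AᵀP(A−BK) = [6.9236 0.5856; 0.5856 0.0656]
P' = Q + AᵀP(A−BK) = [15.9236 0.5856; 0.5856 9.0656]
tr(P') = 24.9892

24.9892


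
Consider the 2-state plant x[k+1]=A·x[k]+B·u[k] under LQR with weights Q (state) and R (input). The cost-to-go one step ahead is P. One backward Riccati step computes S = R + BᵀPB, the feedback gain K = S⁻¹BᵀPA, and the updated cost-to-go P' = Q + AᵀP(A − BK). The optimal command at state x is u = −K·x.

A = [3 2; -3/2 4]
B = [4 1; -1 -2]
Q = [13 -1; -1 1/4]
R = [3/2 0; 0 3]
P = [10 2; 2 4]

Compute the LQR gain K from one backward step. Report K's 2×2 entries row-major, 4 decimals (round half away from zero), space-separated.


BᵀP = [38.0000 4.0000; 6.0000 -6.0000]
S = R + BᵀPB = [3/2 0; 0 3] + [148.0000 30.0000; 30.0000 18.0000] = [149.5000 30.0000; 30.0000 21.0000]
BᵀPA = [108.0000 92.0000; 27.0000 -12.0000]
K = S⁻¹·BᵀPA = [0.6510 1.0234; 0.3557 -2.0335]
A−BK = [0.0402 -0.0603; -0.1376 0.9565]
AᵀP(A−BK) = [1.0851 -1.6276; -1.6276 17.4414]
P' = Q + AᵀP(A−BK) = [14.0851 -2.6276; -2.6276 17.6914]
tr(P') = 31.7765

0.6510 1.0234 0.3557 -2.0335


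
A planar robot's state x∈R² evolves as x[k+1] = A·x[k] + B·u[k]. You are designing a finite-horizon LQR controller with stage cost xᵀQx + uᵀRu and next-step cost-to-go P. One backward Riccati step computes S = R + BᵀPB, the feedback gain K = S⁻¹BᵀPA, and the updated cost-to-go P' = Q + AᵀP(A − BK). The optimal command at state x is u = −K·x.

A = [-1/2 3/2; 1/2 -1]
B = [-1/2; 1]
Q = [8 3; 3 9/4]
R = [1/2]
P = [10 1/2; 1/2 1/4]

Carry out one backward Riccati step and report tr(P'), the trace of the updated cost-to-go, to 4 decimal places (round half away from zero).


15.4034

BᵀP = [-4.5000 0.0000]
S = R + BᵀPB = [1/2] + [2.2500] = [2.7500]
BᵀPA = [2.2500 -6.7500]
K = S⁻¹·BᵀPA = [0.8182 -2.4545]
A−BK = [-0.0909 0.2727; -0.3182 1.4545]
AᵀP(A−BK) = [0.4716 -1.4773; -1.4773 4.6818]
P' = Q + AᵀP(A−BK) = [8.4716 1.5227; 1.5227 6.9318]
tr(P') = 15.4034


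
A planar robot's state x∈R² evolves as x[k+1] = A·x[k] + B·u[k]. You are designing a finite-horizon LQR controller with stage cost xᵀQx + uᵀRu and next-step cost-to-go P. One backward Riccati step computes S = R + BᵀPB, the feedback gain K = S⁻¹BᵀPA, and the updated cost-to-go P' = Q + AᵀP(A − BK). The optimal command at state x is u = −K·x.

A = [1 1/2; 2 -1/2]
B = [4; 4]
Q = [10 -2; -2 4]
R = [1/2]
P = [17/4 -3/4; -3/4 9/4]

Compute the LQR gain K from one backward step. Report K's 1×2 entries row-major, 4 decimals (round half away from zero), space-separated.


0.3230 0.0497

BᵀP = [14.0000 6.0000]
S = R + BᵀPB = [1/2] + [80.0000] = [80.5000]
BᵀPA = [26.0000 4.0000]
K = S⁻¹·BᵀPA = [0.3230 0.0497]
A−BK = [-0.2919 0.3012; 0.7081 -0.6988]
AᵀP(A−BK) = [1.8525 -1.7919; -1.7919 1.8012]
P' = Q + AᵀP(A−BK) = [11.8525 -3.7919; -3.7919 5.8012]
tr(P') = 17.6537


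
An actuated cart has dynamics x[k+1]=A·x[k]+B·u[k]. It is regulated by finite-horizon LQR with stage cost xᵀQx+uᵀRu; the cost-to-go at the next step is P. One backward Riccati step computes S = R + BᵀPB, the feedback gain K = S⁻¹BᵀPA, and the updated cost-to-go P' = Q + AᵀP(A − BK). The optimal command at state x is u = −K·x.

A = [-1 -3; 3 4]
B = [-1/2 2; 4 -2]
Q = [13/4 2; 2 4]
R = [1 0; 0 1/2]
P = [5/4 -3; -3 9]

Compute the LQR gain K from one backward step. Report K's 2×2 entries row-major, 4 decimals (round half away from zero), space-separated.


0.4945 0.4940 -0.4721 -1.0988

BᵀP = [-12.6250 37.5000; 8.5000 -24.0000]
S = R + BᵀPB = [1 0; 0 1/2] + [156.3125 -100.2500; -100.2500 65.0000] = [157.3125 -100.2500; -100.2500 65.5000]
BᵀPA = [125.1250 187.8750; -80.5000 -121.5000]
K = S⁻¹·BᵀPA = [0.4945 0.4940; -0.4721 -1.0988]
A−BK = [0.1915 -0.5553; 0.0777 -0.1738]
AᵀP(A−BK) = [0.3669 0.4785; 0.4785 0.9260]
P' = Q + AᵀP(A−BK) = [3.6169 2.4785; 2.4785 4.9260]
tr(P') = 8.5429


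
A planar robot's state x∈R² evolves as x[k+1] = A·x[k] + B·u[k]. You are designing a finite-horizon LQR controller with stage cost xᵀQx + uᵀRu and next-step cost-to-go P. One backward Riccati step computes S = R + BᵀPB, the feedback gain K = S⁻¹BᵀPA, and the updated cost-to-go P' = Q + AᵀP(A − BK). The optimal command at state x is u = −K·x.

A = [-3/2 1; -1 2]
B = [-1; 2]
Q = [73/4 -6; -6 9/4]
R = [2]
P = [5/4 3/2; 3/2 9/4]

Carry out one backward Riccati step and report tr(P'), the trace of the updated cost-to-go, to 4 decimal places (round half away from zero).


31.6400

BᵀP = [1.7500 3.0000]
S = R + BᵀPB = [2] + [4.2500] = [6.2500]
BᵀPA = [-5.6250 7.7500]
K = S⁻¹·BᵀPA = [-0.9000 1.2400]
A−BK = [-2.4000 2.2400; 0.8000 -0.4800]
AᵀP(A−BK) = [4.5000 -5.4000; -5.4000 6.6400]
P' = Q + AᵀP(A−BK) = [22.7500 -11.4000; -11.4000 8.8900]
tr(P') = 31.6400


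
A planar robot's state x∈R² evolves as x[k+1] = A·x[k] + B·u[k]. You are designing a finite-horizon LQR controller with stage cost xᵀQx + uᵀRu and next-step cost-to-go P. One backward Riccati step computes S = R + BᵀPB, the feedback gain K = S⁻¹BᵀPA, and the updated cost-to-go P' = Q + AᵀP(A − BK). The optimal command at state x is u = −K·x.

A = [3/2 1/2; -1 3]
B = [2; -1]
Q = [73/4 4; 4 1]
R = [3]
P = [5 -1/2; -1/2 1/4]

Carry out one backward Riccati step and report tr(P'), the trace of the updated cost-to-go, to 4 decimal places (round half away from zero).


BᵀP = [10.5000 -1.2500]
S = R + BᵀPB = [3] + [22.2500] = [25.2500]
BᵀPA = [17.0000 1.5000]
K = S⁻¹·BᵀPA = [0.6733 0.0594]
A−BK = [0.1535 0.3812; -0.3267 3.0594]
AᵀP(A−BK) = [1.5545 -0.0099; -0.0099 1.9109]
P' = Q + AᵀP(A−BK) = [19.8045 3.9901; 3.9901 2.9109]
tr(P') = 22.7153

22.7153


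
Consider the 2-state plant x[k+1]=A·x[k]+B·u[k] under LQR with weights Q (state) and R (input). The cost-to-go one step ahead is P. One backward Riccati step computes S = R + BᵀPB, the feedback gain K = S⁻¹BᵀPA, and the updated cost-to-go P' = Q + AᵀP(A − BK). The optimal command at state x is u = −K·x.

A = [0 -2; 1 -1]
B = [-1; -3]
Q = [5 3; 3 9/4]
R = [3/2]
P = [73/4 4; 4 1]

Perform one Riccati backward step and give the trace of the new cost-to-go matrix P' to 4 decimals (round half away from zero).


10.9467

BᵀP = [-30.2500 -7.0000]
S = R + BᵀPB = [3/2] + [51.2500] = [52.7500]
BᵀPA = [-7.0000 67.5000]
K = S⁻¹·BᵀPA = [-0.1327 1.2796]
A−BK = [-0.1327 -0.7204; 0.6019 2.8389]
AᵀP(A−BK) = [0.0711 -0.0427; -0.0427 3.6256]
P' = Q + AᵀP(A−BK) = [5.0711 2.9573; 2.9573 5.8756]
tr(P') = 10.9467


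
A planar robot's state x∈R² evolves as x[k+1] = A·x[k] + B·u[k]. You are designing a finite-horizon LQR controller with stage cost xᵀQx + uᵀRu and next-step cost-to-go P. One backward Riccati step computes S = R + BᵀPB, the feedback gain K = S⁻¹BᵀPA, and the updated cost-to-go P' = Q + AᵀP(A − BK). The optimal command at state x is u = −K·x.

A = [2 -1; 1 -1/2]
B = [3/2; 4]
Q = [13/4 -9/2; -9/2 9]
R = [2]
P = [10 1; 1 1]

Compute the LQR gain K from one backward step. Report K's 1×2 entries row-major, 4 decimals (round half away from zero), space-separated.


BᵀP = [19.0000 5.5000]
S = R + BᵀPB = [2] + [50.5000] = [52.5000]
BᵀPA = [43.5000 -21.7500]
K = S⁻¹·BᵀPA = [0.8286 -0.4143]
A−BK = [0.7571 -0.3786; -2.3143 1.1571]
AᵀP(A−BK) = [8.9571 -4.4786; -4.4786 2.2393]
P' = Q + AᵀP(A−BK) = [12.2071 -8.9786; -8.9786 11.2393]
tr(P') = 23.4464

0.8286 -0.4143


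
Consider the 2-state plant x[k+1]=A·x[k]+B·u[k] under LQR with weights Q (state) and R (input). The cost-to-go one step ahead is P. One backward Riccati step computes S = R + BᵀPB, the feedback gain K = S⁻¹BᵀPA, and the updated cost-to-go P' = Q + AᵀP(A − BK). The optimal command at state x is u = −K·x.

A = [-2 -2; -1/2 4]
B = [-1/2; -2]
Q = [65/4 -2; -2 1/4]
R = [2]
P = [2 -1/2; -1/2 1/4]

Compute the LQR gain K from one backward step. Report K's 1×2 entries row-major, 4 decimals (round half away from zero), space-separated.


BᵀP = [0.0000 -0.2500]
S = R + BᵀPB = [2] + [0.5000] = [2.5000]
BᵀPA = [0.1250 -1.0000]
K = S⁻¹·BᵀPA = [0.0500 -0.4000]
A−BK = [-1.9750 -2.2000; -0.4000 3.2000]
AᵀP(A−BK) = [7.0563 11.0500; 11.0500 19.6000]
P' = Q + AᵀP(A−BK) = [23.3063 9.0500; 9.0500 19.8500]
tr(P') = 43.1563

0.0500 -0.4000


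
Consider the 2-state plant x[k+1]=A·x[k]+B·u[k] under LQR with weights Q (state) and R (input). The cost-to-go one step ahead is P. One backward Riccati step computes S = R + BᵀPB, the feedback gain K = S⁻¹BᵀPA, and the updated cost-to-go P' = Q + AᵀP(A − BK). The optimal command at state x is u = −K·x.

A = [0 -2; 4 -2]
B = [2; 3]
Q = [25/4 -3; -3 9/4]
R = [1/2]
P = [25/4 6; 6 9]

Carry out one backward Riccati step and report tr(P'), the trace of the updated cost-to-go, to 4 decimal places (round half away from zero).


16.9230

BᵀP = [30.5000 39.0000]
S = R + BᵀPB = [1/2] + [178.0000] = [178.5000]
BᵀPA = [156.0000 -139.0000]
K = S⁻¹·BᵀPA = [0.8739 -0.7787]
A−BK = [-1.7479 -0.4426; 1.3782 0.3361]
AᵀP(A−BK) = [7.6639 1.4790; 1.4790 0.7591]
P' = Q + AᵀP(A−BK) = [13.9139 -1.5210; -1.5210 3.0091]
tr(P') = 16.9230


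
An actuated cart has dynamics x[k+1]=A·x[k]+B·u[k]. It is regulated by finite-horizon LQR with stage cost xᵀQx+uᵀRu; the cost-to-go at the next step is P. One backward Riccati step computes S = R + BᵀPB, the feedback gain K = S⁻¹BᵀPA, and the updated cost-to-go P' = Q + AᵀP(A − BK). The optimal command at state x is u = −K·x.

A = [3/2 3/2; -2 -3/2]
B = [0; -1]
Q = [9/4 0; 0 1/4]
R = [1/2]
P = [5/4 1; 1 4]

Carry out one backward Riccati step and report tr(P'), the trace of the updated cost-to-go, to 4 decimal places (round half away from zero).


8.7361

BᵀP = [-1.0000 -4.0000]
S = R + BᵀPB = [1/2] + [4.0000] = [4.5000]
BᵀPA = [6.5000 4.5000]
K = S⁻¹·BᵀPA = [1.4444 1.0000]
A−BK = [1.5000 1.5000; -0.5556 -0.5000]
AᵀP(A−BK) = [3.4236 3.0625; 3.0625 2.8125]
P' = Q + AᵀP(A−BK) = [5.6736 3.0625; 3.0625 3.0625]
tr(P') = 8.7361


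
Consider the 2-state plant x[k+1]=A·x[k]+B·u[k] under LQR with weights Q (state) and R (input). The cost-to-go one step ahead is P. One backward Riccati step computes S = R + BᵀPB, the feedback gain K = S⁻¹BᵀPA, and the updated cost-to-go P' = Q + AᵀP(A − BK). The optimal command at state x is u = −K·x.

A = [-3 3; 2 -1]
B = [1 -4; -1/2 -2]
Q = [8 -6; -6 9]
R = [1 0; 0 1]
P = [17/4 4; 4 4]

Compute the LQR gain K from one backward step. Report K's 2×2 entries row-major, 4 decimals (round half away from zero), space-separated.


-0.3534 0.2692 0.1504 -0.3188

BᵀP = [2.2500 2.0000; -25.0000 -24.0000]
S = R + BᵀPB = [1 0; 0 1] + [1.2500 -13.0000; -13.0000 148.0000] = [2.2500 -13.0000; -13.0000 149.0000]
BᵀPA = [-2.7500 4.7500; 27.0000 -51.0000]
K = S⁻¹·BᵀPA = [-0.3534 0.2692; 0.1504 -0.3188]
A−BK = [-2.0451 1.4556; 2.1241 -1.5030]
AᵀP(A−BK) = [1.2180 -0.9023; -0.9023 0.7128]
P' = Q + AᵀP(A−BK) = [9.2180 -6.9023; -6.9023 9.7128]
tr(P') = 18.9308


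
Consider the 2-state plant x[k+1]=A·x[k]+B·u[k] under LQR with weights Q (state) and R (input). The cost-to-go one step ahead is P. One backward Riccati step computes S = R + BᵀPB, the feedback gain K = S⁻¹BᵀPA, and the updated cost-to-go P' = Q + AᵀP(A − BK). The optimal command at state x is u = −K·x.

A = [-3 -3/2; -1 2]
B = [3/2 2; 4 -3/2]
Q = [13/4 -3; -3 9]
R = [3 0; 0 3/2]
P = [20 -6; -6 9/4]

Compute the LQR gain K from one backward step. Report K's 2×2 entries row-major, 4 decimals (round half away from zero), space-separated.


-0.4723 0.1115 -1.0277 -0.8615

BᵀP = [6.0000 0.0000; 49.0000 -15.3750]
S = R + BᵀPB = [3 0; 0 3/2] + [9.0000 12.0000; 12.0000 121.0625] = [12.0000 12.0000; 12.0000 122.5625]
BᵀPA = [-18.0000 -9.0000; -131.6250 -104.2500]
K = S⁻¹·BᵀPA = [-0.4723 0.1115; -1.0277 -0.8615]
A−BK = [-0.2362 0.0558; -0.6523 0.2617]
AᵀP(A−BK) = [2.4777 1.1116; 1.1116 1.1918]
P' = Q + AᵀP(A−BK) = [5.7277 -1.8884; -1.8884 10.1918]
tr(P') = 15.9194
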